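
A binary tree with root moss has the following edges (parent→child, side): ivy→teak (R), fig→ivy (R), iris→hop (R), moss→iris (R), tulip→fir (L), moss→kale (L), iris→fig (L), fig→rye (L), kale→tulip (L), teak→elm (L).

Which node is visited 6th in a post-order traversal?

teak

Post-order visits the left subtree, then the right subtree, then the node.
At moss: go left to kale.
  At kale: go left to tulip.
    At tulip: go left to fir.
      fir is a leaf — visit fir.
    At tulip: no right child.
    Visit tulip.
  At kale: no right child.
  Visit kale.
At moss: go right to iris.
  At iris: go left to fig.
    At fig: go left to rye.
      rye is a leaf — visit rye.
    At fig: go right to ivy.
      At ivy: no left child.
      At ivy: go right to teak.
        At teak: go left to elm.
          elm is a leaf — visit elm.
        At teak: no right child.
        Visit teak.
      Visit ivy.
    Visit fig.
  At iris: go right to hop.
    hop is a leaf — visit hop.
  Visit iris.
Visit moss.
Full post-order sequence: fir, tulip, kale, rye, elm, teak, ivy, fig, hop, iris, moss.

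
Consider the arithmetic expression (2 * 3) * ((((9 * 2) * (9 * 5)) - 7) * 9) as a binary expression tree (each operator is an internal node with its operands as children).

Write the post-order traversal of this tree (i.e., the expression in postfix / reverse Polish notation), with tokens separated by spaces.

Post-order on an expression tree gives postfix notation: for each operator, emit left operand, right operand, then the operator.

2 3 * 9 2 * 9 5 * * 7 - 9 * *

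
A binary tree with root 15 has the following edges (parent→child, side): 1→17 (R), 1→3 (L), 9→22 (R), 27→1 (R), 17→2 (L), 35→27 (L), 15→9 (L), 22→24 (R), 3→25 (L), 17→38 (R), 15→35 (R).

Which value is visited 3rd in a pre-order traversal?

22

Pre-order visits the node, then its left subtree, then its right subtree.
Visit 15.
At 15: go left to 9.
  Visit 9.
  At 9: no left child.
  At 9: go right to 22.
    Visit 22.
    At 22: no left child.
    At 22: go right to 24.
      24 is a leaf — visit 24.
At 15: go right to 35.
  Visit 35.
  At 35: go left to 27.
    Visit 27.
    At 27: no left child.
    At 27: go right to 1.
      Visit 1.
      At 1: go left to 3.
        Visit 3.
        At 3: go left to 25.
          25 is a leaf — visit 25.
        At 3: no right child.
      At 1: go right to 17.
        Visit 17.
        At 17: go left to 2.
          2 is a leaf — visit 2.
        At 17: go right to 38.
          38 is a leaf — visit 38.
  At 35: no right child.
Full pre-order sequence: 15, 9, 22, 24, 35, 27, 1, 3, 25, 17, 2, 38.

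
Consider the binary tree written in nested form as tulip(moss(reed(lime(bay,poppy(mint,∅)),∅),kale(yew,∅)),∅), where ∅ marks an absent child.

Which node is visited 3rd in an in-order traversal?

mint

In-order visits the left subtree, then the node, then the right subtree.
At tulip: go left to moss.
  At moss: go left to reed.
    At reed: go left to lime.
      At lime: go left to bay.
        bay is a leaf — visit bay.
      Visit lime.
      At lime: go right to poppy.
        At poppy: go left to mint.
          mint is a leaf — visit mint.
        Visit poppy.
        At poppy: no right child.
    Visit reed.
    At reed: no right child.
  Visit moss.
  At moss: go right to kale.
    At kale: go left to yew.
      yew is a leaf — visit yew.
    Visit kale.
    At kale: no right child.
Visit tulip.
At tulip: no right child.
Full in-order sequence: bay, lime, mint, poppy, reed, moss, yew, kale, tulip.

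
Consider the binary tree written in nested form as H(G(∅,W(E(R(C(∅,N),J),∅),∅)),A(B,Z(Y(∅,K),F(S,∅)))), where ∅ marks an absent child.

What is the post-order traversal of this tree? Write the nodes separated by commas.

Post-order visits the left subtree, then the right subtree, then the node.
At H: go left to G.
  At G: no left child.
  At G: go right to W.
    At W: go left to E.
      At E: go left to R.
        At R: go left to C.
          At C: no left child.
          At C: go right to N.
            N is a leaf — visit N.
          Visit C.
        At R: go right to J.
          J is a leaf — visit J.
        Visit R.
      At E: no right child.
      Visit E.
    At W: no right child.
    Visit W.
  Visit G.
At H: go right to A.
  At A: go left to B.
    B is a leaf — visit B.
  At A: go right to Z.
    At Z: go left to Y.
      At Y: no left child.
      At Y: go right to K.
        K is a leaf — visit K.
      Visit Y.
    At Z: go right to F.
      At F: go left to S.
        S is a leaf — visit S.
      At F: no right child.
      Visit F.
    Visit Z.
  Visit A.
Visit H.

N, C, J, R, E, W, G, B, K, Y, S, F, Z, A, H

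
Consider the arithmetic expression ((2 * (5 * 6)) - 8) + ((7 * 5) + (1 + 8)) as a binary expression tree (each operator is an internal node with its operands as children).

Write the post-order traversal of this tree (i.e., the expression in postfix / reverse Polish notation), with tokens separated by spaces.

Post-order on an expression tree gives postfix notation: for each operator, emit left operand, right operand, then the operator.

2 5 6 * * 8 - 7 5 * 1 8 + + +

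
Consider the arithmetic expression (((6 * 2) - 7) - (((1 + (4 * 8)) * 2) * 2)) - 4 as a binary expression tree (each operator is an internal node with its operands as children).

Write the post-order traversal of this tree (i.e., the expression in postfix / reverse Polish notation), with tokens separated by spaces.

Post-order on an expression tree gives postfix notation: for each operator, emit left operand, right operand, then the operator.

6 2 * 7 - 1 4 8 * + 2 * 2 * - 4 -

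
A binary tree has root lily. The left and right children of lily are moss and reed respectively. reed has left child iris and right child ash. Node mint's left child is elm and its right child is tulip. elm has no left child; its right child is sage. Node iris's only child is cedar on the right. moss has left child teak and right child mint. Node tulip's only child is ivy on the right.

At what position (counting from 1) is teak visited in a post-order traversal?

Post-order visits the left subtree, then the right subtree, then the node.
At lily: go left to moss.
  At moss: go left to teak.
    teak is a leaf — visit teak.
  At moss: go right to mint.
    At mint: go left to elm.
      At elm: no left child.
      At elm: go right to sage.
        sage is a leaf — visit sage.
      Visit elm.
    At mint: go right to tulip.
      At tulip: no left child.
      At tulip: go right to ivy.
        ivy is a leaf — visit ivy.
      Visit tulip.
    Visit mint.
  Visit moss.
At lily: go right to reed.
  At reed: go left to iris.
    At iris: no left child.
    At iris: go right to cedar.
      cedar is a leaf — visit cedar.
    Visit iris.
  At reed: go right to ash.
    ash is a leaf — visit ash.
  Visit reed.
Visit lily.
Full post-order sequence: teak, sage, elm, ivy, tulip, mint, moss, cedar, iris, ash, reed, lily.

1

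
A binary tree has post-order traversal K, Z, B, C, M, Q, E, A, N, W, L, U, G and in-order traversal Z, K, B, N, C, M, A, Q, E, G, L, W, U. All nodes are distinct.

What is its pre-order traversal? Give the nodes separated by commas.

The last element of post-order is the root; it splits in-order into left and right subtrees.
Root G: left subtree has 9 nodes {Z, K, B, N, C, M, A, Q, E}, right has 3 {L, W, U}.
  Root N: left subtree has 3 nodes {Z, K, B}, right has 5 {C, M, A, Q, E}.
    Root B: left subtree has 2 nodes {Z, K}, right has 0 { }.
      Root Z: left subtree has 0 nodes { }, right has 1 {K}.
    Root A: left subtree has 2 nodes {C, M}, right has 2 {Q, E}.
      Root M: left subtree has 1 node {C}, right has 0 { }.
      Root E: left subtree has 1 node {Q}, right has 0 { }.
  Root U: left subtree has 2 nodes {L, W}, right has 0 { }.
    Root L: left subtree has 0 nodes { }, right has 1 {W}.

G, N, B, Z, K, A, M, C, E, Q, U, L, W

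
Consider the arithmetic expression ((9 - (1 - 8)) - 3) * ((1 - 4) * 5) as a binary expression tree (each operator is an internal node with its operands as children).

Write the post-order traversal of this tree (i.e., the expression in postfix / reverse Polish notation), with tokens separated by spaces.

9 1 8 - - 3 - 1 4 - 5 * *

Post-order on an expression tree gives postfix notation: for each operator, emit left operand, right operand, then the operator.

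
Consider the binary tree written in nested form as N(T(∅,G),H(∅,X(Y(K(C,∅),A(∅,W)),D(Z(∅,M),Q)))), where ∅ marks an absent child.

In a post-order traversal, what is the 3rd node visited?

C

Post-order visits the left subtree, then the right subtree, then the node.
At N: go left to T.
  At T: no left child.
  At T: go right to G.
    G is a leaf — visit G.
  Visit T.
At N: go right to H.
  At H: no left child.
  At H: go right to X.
    At X: go left to Y.
      At Y: go left to K.
        At K: go left to C.
          C is a leaf — visit C.
        At K: no right child.
        Visit K.
      At Y: go right to A.
        At A: no left child.
        At A: go right to W.
          W is a leaf — visit W.
        Visit A.
      Visit Y.
    At X: go right to D.
      At D: go left to Z.
        At Z: no left child.
        At Z: go right to M.
          M is a leaf — visit M.
        Visit Z.
      At D: go right to Q.
        Q is a leaf — visit Q.
      Visit D.
    Visit X.
  Visit H.
Visit N.
Full post-order sequence: G, T, C, K, W, A, Y, M, Z, Q, D, X, H, N.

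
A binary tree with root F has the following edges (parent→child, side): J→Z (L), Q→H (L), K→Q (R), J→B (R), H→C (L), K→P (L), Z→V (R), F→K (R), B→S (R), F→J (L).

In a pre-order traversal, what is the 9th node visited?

Q

Pre-order visits the node, then its left subtree, then its right subtree.
Visit F.
At F: go left to J.
  Visit J.
  At J: go left to Z.
    Visit Z.
    At Z: no left child.
    At Z: go right to V.
      V is a leaf — visit V.
  At J: go right to B.
    Visit B.
    At B: no left child.
    At B: go right to S.
      S is a leaf — visit S.
At F: go right to K.
  Visit K.
  At K: go left to P.
    P is a leaf — visit P.
  At K: go right to Q.
    Visit Q.
    At Q: go left to H.
      Visit H.
      At H: go left to C.
        C is a leaf — visit C.
      At H: no right child.
    At Q: no right child.
Full pre-order sequence: F, J, Z, V, B, S, K, P, Q, H, C.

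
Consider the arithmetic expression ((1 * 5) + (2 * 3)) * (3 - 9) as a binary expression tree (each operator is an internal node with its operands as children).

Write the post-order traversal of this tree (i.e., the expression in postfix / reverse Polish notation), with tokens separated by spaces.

1 5 * 2 3 * + 3 9 - *

Post-order on an expression tree gives postfix notation: for each operator, emit left operand, right operand, then the operator.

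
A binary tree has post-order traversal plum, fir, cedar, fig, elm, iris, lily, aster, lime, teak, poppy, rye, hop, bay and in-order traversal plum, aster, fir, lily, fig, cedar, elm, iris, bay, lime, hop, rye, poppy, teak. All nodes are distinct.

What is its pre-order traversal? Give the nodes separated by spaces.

The last element of post-order is the root; it splits in-order into left and right subtrees.
Root bay: left subtree has 8 nodes {plum, aster, fir, lily, fig, cedar, elm, iris}, right has 5 {lime, hop, rye, poppy, teak}.
  Root aster: left subtree has 1 node {plum}, right has 6 {fir, lily, fig, cedar, elm, iris}.
    Root lily: left subtree has 1 node {fir}, right has 4 {fig, cedar, elm, iris}.
      Root iris: left subtree has 3 nodes {fig, cedar, elm}, right has 0 { }.
        Root elm: left subtree has 2 nodes {fig, cedar}, right has 0 { }.
          Root fig: left subtree has 0 nodes { }, right has 1 {cedar}.
  Root hop: left subtree has 1 node {lime}, right has 3 {rye, poppy, teak}.
    Root rye: left subtree has 0 nodes { }, right has 2 {poppy, teak}.
      Root poppy: left subtree has 0 nodes { }, right has 1 {teak}.

bay aster plum lily fir iris elm fig cedar hop lime rye poppy teak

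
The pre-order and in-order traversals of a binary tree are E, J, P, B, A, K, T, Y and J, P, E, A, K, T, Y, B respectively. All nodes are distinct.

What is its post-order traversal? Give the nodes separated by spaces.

P J Y T K A B E

The first element of pre-order is the root; it splits in-order into left and right subtrees.
Root E: left subtree has 2 nodes {J, P}, right has 5 {A, K, T, Y, B}.
  Root J: left subtree has 0 nodes { }, right has 1 {P}.
  Root B: left subtree has 4 nodes {A, K, T, Y}, right has 0 { }.
    Root A: left subtree has 0 nodes { }, right has 3 {K, T, Y}.
      Root K: left subtree has 0 nodes { }, right has 2 {T, Y}.
        Root T: left subtree has 0 nodes { }, right has 1 {Y}.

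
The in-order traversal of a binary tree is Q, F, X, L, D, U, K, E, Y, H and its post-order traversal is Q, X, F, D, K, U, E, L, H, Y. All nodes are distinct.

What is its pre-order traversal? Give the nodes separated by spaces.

The last element of post-order is the root; it splits in-order into left and right subtrees.
Root Y: left subtree has 8 nodes {Q, F, X, L, D, U, K, E}, right has 1 {H}.
  Root L: left subtree has 3 nodes {Q, F, X}, right has 4 {D, U, K, E}.
    Root F: left subtree has 1 node {Q}, right has 1 {X}.
    Root E: left subtree has 3 nodes {D, U, K}, right has 0 { }.
      Root U: left subtree has 1 node {D}, right has 1 {K}.

Y L F Q X E U D K H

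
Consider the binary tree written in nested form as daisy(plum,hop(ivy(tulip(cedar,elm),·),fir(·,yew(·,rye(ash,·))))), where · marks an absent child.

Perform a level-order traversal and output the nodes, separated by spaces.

Level-order visits nodes level by level from the root, left to right within each level.
Level 0: daisy
Level 1: plum, hop
Level 2: ivy, fir
Level 3: tulip, yew
Level 4: cedar, elm, rye
Level 5: ash

daisy plum hop ivy fir tulip yew cedar elm rye ash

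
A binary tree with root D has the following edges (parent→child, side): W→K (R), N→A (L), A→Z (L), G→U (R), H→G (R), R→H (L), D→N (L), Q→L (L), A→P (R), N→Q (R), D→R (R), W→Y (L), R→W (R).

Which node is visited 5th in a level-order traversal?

Level-order visits nodes level by level from the root, left to right within each level.
Level 0: D
Level 1: N, R
Level 2: A, Q, H, W
Level 3: Z, P, L, G, Y, K
Level 4: U
Full level-order sequence: D, N, R, A, Q, H, W, Z, P, L, G, Y, K, U.

Q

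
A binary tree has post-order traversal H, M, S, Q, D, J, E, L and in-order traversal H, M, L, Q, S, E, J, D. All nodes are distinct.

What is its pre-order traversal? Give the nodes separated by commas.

The last element of post-order is the root; it splits in-order into left and right subtrees.
Root L: left subtree has 2 nodes {H, M}, right has 5 {Q, S, E, J, D}.
  Root M: left subtree has 1 node {H}, right has 0 { }.
  Root E: left subtree has 2 nodes {Q, S}, right has 2 {J, D}.
    Root Q: left subtree has 0 nodes { }, right has 1 {S}.
    Root J: left subtree has 0 nodes { }, right has 1 {D}.

L, M, H, E, Q, S, J, D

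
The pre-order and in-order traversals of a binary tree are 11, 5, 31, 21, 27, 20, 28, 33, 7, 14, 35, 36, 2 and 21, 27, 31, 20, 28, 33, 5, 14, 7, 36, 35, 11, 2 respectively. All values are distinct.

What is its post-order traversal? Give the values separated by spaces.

27 21 33 28 20 31 14 36 35 7 5 2 11

The first element of pre-order is the root; it splits in-order into left and right subtrees.
Root 11: left subtree has 11 nodes {21, 27, 31, 20, 28, 33, 5, 14, 7, 36, 35}, right has 1 {2}.
  Root 5: left subtree has 6 nodes {21, 27, 31, 20, 28, 33}, right has 4 {14, 7, 36, 35}.
    Root 31: left subtree has 2 nodes {21, 27}, right has 3 {20, 28, 33}.
      Root 21: left subtree has 0 nodes { }, right has 1 {27}.
      Root 20: left subtree has 0 nodes { }, right has 2 {28, 33}.
        Root 28: left subtree has 0 nodes { }, right has 1 {33}.
    Root 7: left subtree has 1 node {14}, right has 2 {36, 35}.
      Root 35: left subtree has 1 node {36}, right has 0 { }.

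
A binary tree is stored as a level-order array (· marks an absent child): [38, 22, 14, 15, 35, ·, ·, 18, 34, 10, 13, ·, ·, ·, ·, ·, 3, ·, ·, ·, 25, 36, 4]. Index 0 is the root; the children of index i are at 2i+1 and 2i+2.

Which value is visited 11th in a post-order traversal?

Post-order visits the left subtree, then the right subtree, then the node.
At 38: go left to 22.
  At 22: go left to 15.
    At 15: go left to 18.
      At 18: no left child.
      At 18: go right to 3.
        3 is a leaf — visit 3.
      Visit 18.
    At 15: go right to 34.
      34 is a leaf — visit 34.
    Visit 15.
  At 22: go right to 35.
    At 35: go left to 10.
      At 10: no left child.
      At 10: go right to 25.
        25 is a leaf — visit 25.
      Visit 10.
    At 35: go right to 13.
      At 13: go left to 36.
        36 is a leaf — visit 36.
      At 13: go right to 4.
        4 is a leaf — visit 4.
      Visit 13.
    Visit 35.
  Visit 22.
At 38: go right to 14.
  14 is a leaf — visit 14.
Visit 38.
Full post-order sequence: 3, 18, 34, 15, 25, 10, 36, 4, 13, 35, 22, 14, 38.

22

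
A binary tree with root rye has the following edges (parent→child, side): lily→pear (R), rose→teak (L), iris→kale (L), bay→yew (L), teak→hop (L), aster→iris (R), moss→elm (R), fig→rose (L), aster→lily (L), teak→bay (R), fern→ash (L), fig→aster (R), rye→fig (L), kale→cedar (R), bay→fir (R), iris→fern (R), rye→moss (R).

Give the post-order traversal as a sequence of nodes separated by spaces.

Post-order visits the left subtree, then the right subtree, then the node.
At rye: go left to fig.
  At fig: go left to rose.
    At rose: go left to teak.
      At teak: go left to hop.
        hop is a leaf — visit hop.
      At teak: go right to bay.
        At bay: go left to yew.
          yew is a leaf — visit yew.
        At bay: go right to fir.
          fir is a leaf — visit fir.
        Visit bay.
      Visit teak.
    At rose: no right child.
    Visit rose.
  At fig: go right to aster.
    At aster: go left to lily.
      At lily: no left child.
      At lily: go right to pear.
        pear is a leaf — visit pear.
      Visit lily.
    At aster: go right to iris.
      At iris: go left to kale.
        At kale: no left child.
        At kale: go right to cedar.
          cedar is a leaf — visit cedar.
        Visit kale.
      At iris: go right to fern.
        At fern: go left to ash.
          ash is a leaf — visit ash.
        At fern: no right child.
        Visit fern.
      Visit iris.
    Visit aster.
  Visit fig.
At rye: go right to moss.
  At moss: no left child.
  At moss: go right to elm.
    elm is a leaf — visit elm.
  Visit moss.
Visit rye.

hop yew fir bay teak rose pear lily cedar kale ash fern iris aster fig elm moss rye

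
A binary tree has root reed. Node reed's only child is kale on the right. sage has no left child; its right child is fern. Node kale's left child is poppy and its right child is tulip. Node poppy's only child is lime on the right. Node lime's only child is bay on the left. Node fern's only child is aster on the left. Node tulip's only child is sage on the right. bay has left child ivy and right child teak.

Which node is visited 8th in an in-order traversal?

In-order visits the left subtree, then the node, then the right subtree.
At reed: no left child.
Visit reed.
At reed: go right to kale.
  At kale: go left to poppy.
    At poppy: no left child.
    Visit poppy.
    At poppy: go right to lime.
      At lime: go left to bay.
        At bay: go left to ivy.
          ivy is a leaf — visit ivy.
        Visit bay.
        At bay: go right to teak.
          teak is a leaf — visit teak.
      Visit lime.
      At lime: no right child.
  Visit kale.
  At kale: go right to tulip.
    At tulip: no left child.
    Visit tulip.
    At tulip: go right to sage.
      At sage: no left child.
      Visit sage.
      At sage: go right to fern.
        At fern: go left to aster.
          aster is a leaf — visit aster.
        Visit fern.
        At fern: no right child.
Full in-order sequence: reed, poppy, ivy, bay, teak, lime, kale, tulip, sage, aster, fern.

tulip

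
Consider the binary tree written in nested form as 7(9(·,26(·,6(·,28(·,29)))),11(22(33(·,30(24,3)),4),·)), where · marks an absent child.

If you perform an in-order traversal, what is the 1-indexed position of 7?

6

In-order visits the left subtree, then the node, then the right subtree.
At 7: go left to 9.
  At 9: no left child.
  Visit 9.
  At 9: go right to 26.
    At 26: no left child.
    Visit 26.
    At 26: go right to 6.
      At 6: no left child.
      Visit 6.
      At 6: go right to 28.
        At 28: no left child.
        Visit 28.
        At 28: go right to 29.
          29 is a leaf — visit 29.
Visit 7.
At 7: go right to 11.
  At 11: go left to 22.
    At 22: go left to 33.
      At 33: no left child.
      Visit 33.
      At 33: go right to 30.
        At 30: go left to 24.
          24 is a leaf — visit 24.
        Visit 30.
        At 30: go right to 3.
          3 is a leaf — visit 3.
    Visit 22.
    At 22: go right to 4.
      4 is a leaf — visit 4.
  Visit 11.
  At 11: no right child.
Full in-order sequence: 9, 26, 6, 28, 29, 7, 33, 24, 30, 3, 22, 4, 11.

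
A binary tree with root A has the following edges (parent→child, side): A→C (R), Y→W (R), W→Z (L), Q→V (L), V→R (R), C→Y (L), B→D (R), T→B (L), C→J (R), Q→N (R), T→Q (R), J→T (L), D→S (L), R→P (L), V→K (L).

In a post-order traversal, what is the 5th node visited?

Post-order visits the left subtree, then the right subtree, then the node.
At A: no left child.
At A: go right to C.
  At C: go left to Y.
    At Y: no left child.
    At Y: go right to W.
      At W: go left to Z.
        Z is a leaf — visit Z.
      At W: no right child.
      Visit W.
    Visit Y.
  At C: go right to J.
    At J: go left to T.
      At T: go left to B.
        At B: no left child.
        At B: go right to D.
          At D: go left to S.
            S is a leaf — visit S.
          At D: no right child.
          Visit D.
        Visit B.
      At T: go right to Q.
        At Q: go left to V.
          At V: go left to K.
            K is a leaf — visit K.
          At V: go right to R.
            At R: go left to P.
              P is a leaf — visit P.
            At R: no right child.
            Visit R.
          Visit V.
        At Q: go right to N.
          N is a leaf — visit N.
        Visit Q.
      Visit T.
    At J: no right child.
    Visit J.
  Visit C.
Visit A.
Full post-order sequence: Z, W, Y, S, D, B, K, P, R, V, N, Q, T, J, C, A.

D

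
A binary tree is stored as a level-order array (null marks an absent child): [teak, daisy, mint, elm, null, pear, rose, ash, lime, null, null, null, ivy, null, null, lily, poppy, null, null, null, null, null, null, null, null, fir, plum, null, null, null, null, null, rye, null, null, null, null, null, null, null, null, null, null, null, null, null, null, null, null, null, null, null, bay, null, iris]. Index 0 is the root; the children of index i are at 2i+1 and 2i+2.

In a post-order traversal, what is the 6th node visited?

Post-order visits the left subtree, then the right subtree, then the node.
At teak: go left to daisy.
  At daisy: go left to elm.
    At elm: go left to ash.
      At ash: go left to lily.
        At lily: no left child.
        At lily: go right to rye.
          rye is a leaf — visit rye.
        Visit lily.
      At ash: go right to poppy.
        poppy is a leaf — visit poppy.
      Visit ash.
    At elm: go right to lime.
      lime is a leaf — visit lime.
    Visit elm.
  At daisy: no right child.
  Visit daisy.
At teak: go right to mint.
  At mint: go left to pear.
    At pear: no left child.
    At pear: go right to ivy.
      At ivy: go left to fir.
        At fir: no left child.
        At fir: go right to bay.
          bay is a leaf — visit bay.
        Visit fir.
      At ivy: go right to plum.
        At plum: no left child.
        At plum: go right to iris.
          iris is a leaf — visit iris.
        Visit plum.
      Visit ivy.
    Visit pear.
  At mint: go right to rose.
    rose is a leaf — visit rose.
  Visit mint.
Visit teak.
Full post-order sequence: rye, lily, poppy, ash, lime, elm, daisy, bay, fir, iris, plum, ivy, pear, rose, mint, teak.

elm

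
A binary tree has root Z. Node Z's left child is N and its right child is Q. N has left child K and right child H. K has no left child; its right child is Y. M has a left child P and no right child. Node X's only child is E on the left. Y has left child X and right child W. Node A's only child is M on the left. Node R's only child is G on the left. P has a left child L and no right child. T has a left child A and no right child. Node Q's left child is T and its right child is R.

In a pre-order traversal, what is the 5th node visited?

Pre-order visits the node, then its left subtree, then its right subtree.
Visit Z.
At Z: go left to N.
  Visit N.
  At N: go left to K.
    Visit K.
    At K: no left child.
    At K: go right to Y.
      Visit Y.
      At Y: go left to X.
        Visit X.
        At X: go left to E.
          E is a leaf — visit E.
        At X: no right child.
      At Y: go right to W.
        W is a leaf — visit W.
  At N: go right to H.
    H is a leaf — visit H.
At Z: go right to Q.
  Visit Q.
  At Q: go left to T.
    Visit T.
    At T: go left to A.
      Visit A.
      At A: go left to M.
        Visit M.
        At M: go left to P.
          Visit P.
          At P: go left to L.
            L is a leaf — visit L.
          At P: no right child.
        At M: no right child.
      At A: no right child.
    At T: no right child.
  At Q: go right to R.
    Visit R.
    At R: go left to G.
      G is a leaf — visit G.
    At R: no right child.
Full pre-order sequence: Z, N, K, Y, X, E, W, H, Q, T, A, M, P, L, R, G.

X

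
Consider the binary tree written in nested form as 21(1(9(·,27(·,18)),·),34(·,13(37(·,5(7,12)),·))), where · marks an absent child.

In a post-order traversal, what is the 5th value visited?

Post-order visits the left subtree, then the right subtree, then the node.
At 21: go left to 1.
  At 1: go left to 9.
    At 9: no left child.
    At 9: go right to 27.
      At 27: no left child.
      At 27: go right to 18.
        18 is a leaf — visit 18.
      Visit 27.
    Visit 9.
  At 1: no right child.
  Visit 1.
At 21: go right to 34.
  At 34: no left child.
  At 34: go right to 13.
    At 13: go left to 37.
      At 37: no left child.
      At 37: go right to 5.
        At 5: go left to 7.
          7 is a leaf — visit 7.
        At 5: go right to 12.
          12 is a leaf — visit 12.
        Visit 5.
      Visit 37.
    At 13: no right child.
    Visit 13.
  Visit 34.
Visit 21.
Full post-order sequence: 18, 27, 9, 1, 7, 12, 5, 37, 13, 34, 21.

7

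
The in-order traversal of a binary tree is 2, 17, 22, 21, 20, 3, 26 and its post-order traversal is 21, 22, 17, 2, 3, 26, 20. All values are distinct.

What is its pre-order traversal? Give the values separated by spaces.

20 2 17 22 21 26 3

The last element of post-order is the root; it splits in-order into left and right subtrees.
Root 20: left subtree has 4 nodes {2, 17, 22, 21}, right has 2 {3, 26}.
  Root 2: left subtree has 0 nodes { }, right has 3 {17, 22, 21}.
    Root 17: left subtree has 0 nodes { }, right has 2 {22, 21}.
      Root 22: left subtree has 0 nodes { }, right has 1 {21}.
  Root 26: left subtree has 1 node {3}, right has 0 { }.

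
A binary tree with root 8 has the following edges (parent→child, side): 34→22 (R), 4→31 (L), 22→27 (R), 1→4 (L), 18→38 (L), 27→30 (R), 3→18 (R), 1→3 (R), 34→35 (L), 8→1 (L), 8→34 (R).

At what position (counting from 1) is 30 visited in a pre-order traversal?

12

Pre-order visits the node, then its left subtree, then its right subtree.
Visit 8.
At 8: go left to 1.
  Visit 1.
  At 1: go left to 4.
    Visit 4.
    At 4: go left to 31.
      31 is a leaf — visit 31.
    At 4: no right child.
  At 1: go right to 3.
    Visit 3.
    At 3: no left child.
    At 3: go right to 18.
      Visit 18.
      At 18: go left to 38.
        38 is a leaf — visit 38.
      At 18: no right child.
At 8: go right to 34.
  Visit 34.
  At 34: go left to 35.
    35 is a leaf — visit 35.
  At 34: go right to 22.
    Visit 22.
    At 22: no left child.
    At 22: go right to 27.
      Visit 27.
      At 27: no left child.
      At 27: go right to 30.
        30 is a leaf — visit 30.
Full pre-order sequence: 8, 1, 4, 31, 3, 18, 38, 34, 35, 22, 27, 30.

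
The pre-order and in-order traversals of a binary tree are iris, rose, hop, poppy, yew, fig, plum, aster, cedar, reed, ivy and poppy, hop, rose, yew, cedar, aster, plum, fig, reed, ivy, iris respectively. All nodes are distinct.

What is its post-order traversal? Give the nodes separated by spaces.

poppy hop cedar aster plum ivy reed fig yew rose iris

The first element of pre-order is the root; it splits in-order into left and right subtrees.
Root iris: left subtree has 10 nodes {poppy, hop, rose, yew, cedar, aster, plum, fig, reed, ivy}, right has 0 { }.
  Root rose: left subtree has 2 nodes {poppy, hop}, right has 7 {yew, cedar, aster, plum, fig, reed, ivy}.
    Root hop: left subtree has 1 node {poppy}, right has 0 { }.
    Root yew: left subtree has 0 nodes { }, right has 6 {cedar, aster, plum, fig, reed, ivy}.
      Root fig: left subtree has 3 nodes {cedar, aster, plum}, right has 2 {reed, ivy}.
        Root plum: left subtree has 2 nodes {cedar, aster}, right has 0 { }.
          Root aster: left subtree has 1 node {cedar}, right has 0 { }.
        Root reed: left subtree has 0 nodes { }, right has 1 {ivy}.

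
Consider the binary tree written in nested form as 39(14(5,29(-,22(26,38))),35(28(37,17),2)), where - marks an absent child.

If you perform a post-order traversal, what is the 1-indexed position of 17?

8

Post-order visits the left subtree, then the right subtree, then the node.
At 39: go left to 14.
  At 14: go left to 5.
    5 is a leaf — visit 5.
  At 14: go right to 29.
    At 29: no left child.
    At 29: go right to 22.
      At 22: go left to 26.
        26 is a leaf — visit 26.
      At 22: go right to 38.
        38 is a leaf — visit 38.
      Visit 22.
    Visit 29.
  Visit 14.
At 39: go right to 35.
  At 35: go left to 28.
    At 28: go left to 37.
      37 is a leaf — visit 37.
    At 28: go right to 17.
      17 is a leaf — visit 17.
    Visit 28.
  At 35: go right to 2.
    2 is a leaf — visit 2.
  Visit 35.
Visit 39.
Full post-order sequence: 5, 26, 38, 22, 29, 14, 37, 17, 28, 2, 35, 39.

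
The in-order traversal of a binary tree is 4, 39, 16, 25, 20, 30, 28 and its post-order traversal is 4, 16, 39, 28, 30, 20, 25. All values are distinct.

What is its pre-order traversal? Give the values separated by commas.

The last element of post-order is the root; it splits in-order into left and right subtrees.
Root 25: left subtree has 3 nodes {4, 39, 16}, right has 3 {20, 30, 28}.
  Root 39: left subtree has 1 node {4}, right has 1 {16}.
  Root 20: left subtree has 0 nodes { }, right has 2 {30, 28}.
    Root 30: left subtree has 0 nodes { }, right has 1 {28}.

25, 39, 4, 16, 20, 30, 28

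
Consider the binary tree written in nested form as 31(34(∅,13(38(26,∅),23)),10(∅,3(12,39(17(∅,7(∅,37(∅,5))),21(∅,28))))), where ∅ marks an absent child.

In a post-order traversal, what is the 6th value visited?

12

Post-order visits the left subtree, then the right subtree, then the node.
At 31: go left to 34.
  At 34: no left child.
  At 34: go right to 13.
    At 13: go left to 38.
      At 38: go left to 26.
        26 is a leaf — visit 26.
      At 38: no right child.
      Visit 38.
    At 13: go right to 23.
      23 is a leaf — visit 23.
    Visit 13.
  Visit 34.
At 31: go right to 10.
  At 10: no left child.
  At 10: go right to 3.
    At 3: go left to 12.
      12 is a leaf — visit 12.
    At 3: go right to 39.
      At 39: go left to 17.
        At 17: no left child.
        At 17: go right to 7.
          At 7: no left child.
          At 7: go right to 37.
            At 37: no left child.
            At 37: go right to 5.
              5 is a leaf — visit 5.
            Visit 37.
          Visit 7.
        Visit 17.
      At 39: go right to 21.
        At 21: no left child.
        At 21: go right to 28.
          28 is a leaf — visit 28.
        Visit 21.
      Visit 39.
    Visit 3.
  Visit 10.
Visit 31.
Full post-order sequence: 26, 38, 23, 13, 34, 12, 5, 37, 7, 17, 28, 21, 39, 3, 10, 31.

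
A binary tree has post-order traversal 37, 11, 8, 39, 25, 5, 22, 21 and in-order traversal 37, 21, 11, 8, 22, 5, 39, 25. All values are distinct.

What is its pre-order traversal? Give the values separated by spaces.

21 37 22 8 11 5 25 39

The last element of post-order is the root; it splits in-order into left and right subtrees.
Root 21: left subtree has 1 node {37}, right has 6 {11, 8, 22, 5, 39, 25}.
  Root 22: left subtree has 2 nodes {11, 8}, right has 3 {5, 39, 25}.
    Root 8: left subtree has 1 node {11}, right has 0 { }.
    Root 5: left subtree has 0 nodes { }, right has 2 {39, 25}.
      Root 25: left subtree has 1 node {39}, right has 0 { }.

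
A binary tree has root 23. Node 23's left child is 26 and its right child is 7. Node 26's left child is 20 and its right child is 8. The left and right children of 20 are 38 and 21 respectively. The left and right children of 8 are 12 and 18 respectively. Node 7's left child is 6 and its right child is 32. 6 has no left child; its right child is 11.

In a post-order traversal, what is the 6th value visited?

Post-order visits the left subtree, then the right subtree, then the node.
At 23: go left to 26.
  At 26: go left to 20.
    At 20: go left to 38.
      38 is a leaf — visit 38.
    At 20: go right to 21.
      21 is a leaf — visit 21.
    Visit 20.
  At 26: go right to 8.
    At 8: go left to 12.
      12 is a leaf — visit 12.
    At 8: go right to 18.
      18 is a leaf — visit 18.
    Visit 8.
  Visit 26.
At 23: go right to 7.
  At 7: go left to 6.
    At 6: no left child.
    At 6: go right to 11.
      11 is a leaf — visit 11.
    Visit 6.
  At 7: go right to 32.
    32 is a leaf — visit 32.
  Visit 7.
Visit 23.
Full post-order sequence: 38, 21, 20, 12, 18, 8, 26, 11, 6, 32, 7, 23.

8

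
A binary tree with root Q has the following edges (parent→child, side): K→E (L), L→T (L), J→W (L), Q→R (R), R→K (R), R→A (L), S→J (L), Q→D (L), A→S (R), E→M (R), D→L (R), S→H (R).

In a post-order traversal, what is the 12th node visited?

R

Post-order visits the left subtree, then the right subtree, then the node.
At Q: go left to D.
  At D: no left child.
  At D: go right to L.
    At L: go left to T.
      T is a leaf — visit T.
    At L: no right child.
    Visit L.
  Visit D.
At Q: go right to R.
  At R: go left to A.
    At A: no left child.
    At A: go right to S.
      At S: go left to J.
        At J: go left to W.
          W is a leaf — visit W.
        At J: no right child.
        Visit J.
      At S: go right to H.
        H is a leaf — visit H.
      Visit S.
    Visit A.
  At R: go right to K.
    At K: go left to E.
      At E: no left child.
      At E: go right to M.
        M is a leaf — visit M.
      Visit E.
    At K: no right child.
    Visit K.
  Visit R.
Visit Q.
Full post-order sequence: T, L, D, W, J, H, S, A, M, E, K, R, Q.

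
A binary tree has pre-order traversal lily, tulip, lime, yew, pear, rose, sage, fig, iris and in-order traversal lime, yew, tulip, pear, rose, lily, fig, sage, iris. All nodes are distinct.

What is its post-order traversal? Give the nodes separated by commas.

yew, lime, rose, pear, tulip, fig, iris, sage, lily

The first element of pre-order is the root; it splits in-order into left and right subtrees.
Root lily: left subtree has 5 nodes {lime, yew, tulip, pear, rose}, right has 3 {fig, sage, iris}.
  Root tulip: left subtree has 2 nodes {lime, yew}, right has 2 {pear, rose}.
    Root lime: left subtree has 0 nodes { }, right has 1 {yew}.
    Root pear: left subtree has 0 nodes { }, right has 1 {rose}.
  Root sage: left subtree has 1 node {fig}, right has 1 {iris}.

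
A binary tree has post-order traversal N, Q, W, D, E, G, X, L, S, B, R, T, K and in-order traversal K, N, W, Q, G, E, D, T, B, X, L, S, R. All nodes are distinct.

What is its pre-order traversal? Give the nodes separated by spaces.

The last element of post-order is the root; it splits in-order into left and right subtrees.
Root K: left subtree has 0 nodes { }, right has 12 {N, W, Q, G, E, D, T, B, X, L, S, R}.
  Root T: left subtree has 6 nodes {N, W, Q, G, E, D}, right has 5 {B, X, L, S, R}.
    Root G: left subtree has 3 nodes {N, W, Q}, right has 2 {E, D}.
      Root W: left subtree has 1 node {N}, right has 1 {Q}.
      Root E: left subtree has 0 nodes { }, right has 1 {D}.
    Root R: left subtree has 4 nodes {B, X, L, S}, right has 0 { }.
      Root B: left subtree has 0 nodes { }, right has 3 {X, L, S}.
        Root S: left subtree has 2 nodes {X, L}, right has 0 { }.
          Root L: left subtree has 1 node {X}, right has 0 { }.

K T G W N Q E D R B S L X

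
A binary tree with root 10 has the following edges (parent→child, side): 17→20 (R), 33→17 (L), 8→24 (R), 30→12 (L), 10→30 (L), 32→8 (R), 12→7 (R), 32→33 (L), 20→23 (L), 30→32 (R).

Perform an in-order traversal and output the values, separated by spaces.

12 7 30 17 23 20 33 32 8 24 10

In-order visits the left subtree, then the node, then the right subtree.
At 10: go left to 30.
  At 30: go left to 12.
    At 12: no left child.
    Visit 12.
    At 12: go right to 7.
      7 is a leaf — visit 7.
  Visit 30.
  At 30: go right to 32.
    At 32: go left to 33.
      At 33: go left to 17.
        At 17: no left child.
        Visit 17.
        At 17: go right to 20.
          At 20: go left to 23.
            23 is a leaf — visit 23.
          Visit 20.
          At 20: no right child.
      Visit 33.
      At 33: no right child.
    Visit 32.
    At 32: go right to 8.
      At 8: no left child.
      Visit 8.
      At 8: go right to 24.
        24 is a leaf — visit 24.
Visit 10.
At 10: no right child.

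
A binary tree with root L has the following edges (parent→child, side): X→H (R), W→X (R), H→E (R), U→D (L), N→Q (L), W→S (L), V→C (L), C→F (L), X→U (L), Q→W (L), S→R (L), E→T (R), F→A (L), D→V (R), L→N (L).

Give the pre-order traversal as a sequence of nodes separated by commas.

Pre-order visits the node, then its left subtree, then its right subtree.
Visit L.
At L: go left to N.
  Visit N.
  At N: go left to Q.
    Visit Q.
    At Q: go left to W.
      Visit W.
      At W: go left to S.
        Visit S.
        At S: go left to R.
          R is a leaf — visit R.
        At S: no right child.
      At W: go right to X.
        Visit X.
        At X: go left to U.
          Visit U.
          At U: go left to D.
            Visit D.
            At D: no left child.
            At D: go right to V.
              Visit V.
              At V: go left to C.
                Visit C.
                At C: go left to F.
                  Visit F.
                  At F: go left to A.
                    A is a leaf — visit A.
                  At F: no right child.
                At C: no right child.
              At V: no right child.
          At U: no right child.
        At X: go right to H.
          Visit H.
          At H: no left child.
          At H: go right to E.
            Visit E.
            At E: no left child.
            At E: go right to T.
              T is a leaf — visit T.
    At Q: no right child.
  At N: no right child.
At L: no right child.

L, N, Q, W, S, R, X, U, D, V, C, F, A, H, E, T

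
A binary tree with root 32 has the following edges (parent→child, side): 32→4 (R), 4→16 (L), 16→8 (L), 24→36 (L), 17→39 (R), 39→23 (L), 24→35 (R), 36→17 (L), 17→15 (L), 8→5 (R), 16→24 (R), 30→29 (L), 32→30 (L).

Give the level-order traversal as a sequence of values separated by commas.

Level-order visits nodes level by level from the root, left to right within each level.
Level 0: 32
Level 1: 30, 4
Level 2: 29, 16
Level 3: 8, 24
Level 4: 5, 36, 35
Level 5: 17
Level 6: 15, 39
Level 7: 23

32, 30, 4, 29, 16, 8, 24, 5, 36, 35, 17, 15, 39, 23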